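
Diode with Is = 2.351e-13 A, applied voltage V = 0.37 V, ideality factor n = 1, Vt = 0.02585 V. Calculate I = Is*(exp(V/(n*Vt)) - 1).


Step 1: V/(n*Vt) = 0.37/(1*0.02585) = 14.3133
Step 2: exp(14.3133) = 1.6451e+06
Step 3: I = 2.351e-13 * (1.6451e+06 - 1) = 3.87e-07 A

3.87e-07


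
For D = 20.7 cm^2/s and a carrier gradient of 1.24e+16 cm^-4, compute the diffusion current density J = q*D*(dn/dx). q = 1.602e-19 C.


Step 1: J = q * D * (dn/dx)
Step 2: J = 1.602e-19 * 20.7 * 1.24e+16
Step 3: J = 4.11e-02 A/cm^2

4.11e-02


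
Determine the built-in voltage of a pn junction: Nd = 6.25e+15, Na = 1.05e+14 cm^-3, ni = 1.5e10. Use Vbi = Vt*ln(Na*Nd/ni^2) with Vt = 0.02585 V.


Step 1: Compute Na*Nd/ni^2 = 1.05e+14 * 6.25e+15 / (1.5e10)^2 = 2.9167e+09
Step 2: ln(2.9167e+09) = 21.7937
Step 3: Vbi = 0.02585 * 21.7937 = 0.563 V

0.563


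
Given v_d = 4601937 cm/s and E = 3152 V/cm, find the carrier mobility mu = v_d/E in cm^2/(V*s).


Step 1: mu = v_d / E
Step 2: mu = 4601937 / 3152
Step 3: mu = 1460.01 cm^2/(V*s)

1460.01


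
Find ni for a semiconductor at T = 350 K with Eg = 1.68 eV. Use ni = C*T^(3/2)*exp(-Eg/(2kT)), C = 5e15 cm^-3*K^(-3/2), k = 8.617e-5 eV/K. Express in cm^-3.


Step 1: Compute kT = 8.617e-5 * 350 = 0.0301595 eV
Step 2: Exponent = -Eg/(2kT) = -1.68/(2*0.0301595) = -27.85192
Step 3: T^(3/2) = 350^1.5 = 6547.90
Step 4: ni = 5e15 * 6547.90 * exp(-27.85192) = 2.63e+07 cm^-3

2.63e+07


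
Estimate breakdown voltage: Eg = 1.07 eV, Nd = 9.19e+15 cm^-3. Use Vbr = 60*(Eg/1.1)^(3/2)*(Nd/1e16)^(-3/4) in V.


Step 1: Eg/1.1 = 1.07/1.1 = 0.972727
Step 2: (Eg/1.1)^1.5 = 0.972727^1.5 = 0.959371
Step 3: (Nd/1e16)^(-0.75) = (0.919)^(-0.75) = 1.065402
Step 4: Vbr = 60 * 0.959371 * 1.065402 = 61.3 V

61.3


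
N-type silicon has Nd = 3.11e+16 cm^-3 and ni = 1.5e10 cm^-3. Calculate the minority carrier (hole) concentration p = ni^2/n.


Step 1: Since Nd >> ni, n ≈ Nd = 3.11e+16 cm^-3
Step 2: p = ni^2 / n = (1.5e10)^2 / 3.11e+16
Step 3: p = 2.25e20 / 3.11e+16 = 7.23e+03 cm^-3

7.23e+03


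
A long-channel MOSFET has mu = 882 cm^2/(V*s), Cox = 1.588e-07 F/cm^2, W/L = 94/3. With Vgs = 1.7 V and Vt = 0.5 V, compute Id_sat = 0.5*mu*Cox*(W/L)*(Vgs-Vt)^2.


Step 1: Overdrive voltage Vov = Vgs - Vt = 1.7 - 0.5 = 1.2 V
Step 2: W/L = 94/3 = 31.3333
Step 3: Id = 0.5 * 882 * 1.588e-07 * 31.3333 * 1.2^2
Step 4: Id = 3.16e-03 A

3.16e-03


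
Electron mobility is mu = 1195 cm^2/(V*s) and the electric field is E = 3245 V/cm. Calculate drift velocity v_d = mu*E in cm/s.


Step 1: v_d = mu * E
Step 2: v_d = 1195 * 3245 = 3877775
Step 3: v_d = 3.88e+06 cm/s

3.88e+06


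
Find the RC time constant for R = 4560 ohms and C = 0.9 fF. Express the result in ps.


Step 1: tau = R * C
Step 2: tau = 4560 * 0.9 fF = 4560 * 9.0e-16 F
Step 3: tau = 4.104e-12 s = 4.104 ps

4.104


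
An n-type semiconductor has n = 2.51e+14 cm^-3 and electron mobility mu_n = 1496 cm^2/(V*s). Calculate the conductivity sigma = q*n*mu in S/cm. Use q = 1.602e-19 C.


Step 1: sigma = q * n * mu
Step 2: sigma = 1.602e-19 * 2.51e+14 * 1496
Step 3: sigma = 6.015e-02 S/cm

6.015e-02


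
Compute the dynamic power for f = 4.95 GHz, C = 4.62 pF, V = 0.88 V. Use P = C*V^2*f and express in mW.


Step 1: V^2 = 0.88^2 = 0.7744 V^2
Step 2: P = C*V^2*f = 4.62e-12 F * 0.7744 * 4.95e9 Hz
Step 3: P = 1.77097536e-02 W
Step 4: P = 17.71 mW

17.71


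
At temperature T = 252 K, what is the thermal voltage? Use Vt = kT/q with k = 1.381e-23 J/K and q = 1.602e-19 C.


Step 1: kT = 1.381e-23 * 252 = 3.48012e-21 J
Step 2: Vt = kT/q = 3.48012e-21 / 1.602e-19
Step 3: Vt = 0.02172 V

0.02172


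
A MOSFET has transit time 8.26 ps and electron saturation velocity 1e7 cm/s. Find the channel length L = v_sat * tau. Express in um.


Step 1: tau in seconds = 8.26 ps * 1e-12 = 8.2600e-12 s
Step 2: L = v_sat * tau = 1e7 * 8.2600e-12 = 8.2600e-05 cm
Step 3: L in um = 8.2600e-05 * 1e4 = 0.826 um

0.826


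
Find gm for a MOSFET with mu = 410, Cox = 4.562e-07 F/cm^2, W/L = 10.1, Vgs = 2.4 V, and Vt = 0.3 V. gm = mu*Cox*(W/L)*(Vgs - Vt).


Step 1: Vov = Vgs - Vt = 2.4 - 0.3 = 2.1 V
Step 2: gm = mu * Cox * (W/L) * Vov
Step 3: gm = 410 * 4.562e-07 * 10.1 * 2.1 = 3.97e-03 S

3.97e-03


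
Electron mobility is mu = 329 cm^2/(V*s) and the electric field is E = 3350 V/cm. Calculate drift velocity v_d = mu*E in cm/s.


Step 1: v_d = mu * E
Step 2: v_d = 329 * 3350 = 1102150
Step 3: v_d = 1.10e+06 cm/s

1.10e+06


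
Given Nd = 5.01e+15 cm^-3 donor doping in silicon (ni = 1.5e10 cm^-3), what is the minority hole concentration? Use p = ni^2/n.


Step 1: Since Nd >> ni, n ≈ Nd = 5.01e+15 cm^-3
Step 2: p = ni^2 / n = (1.5e10)^2 / 5.01e+15
Step 3: p = 2.25e20 / 5.01e+15 = 4.49e+04 cm^-3

4.49e+04


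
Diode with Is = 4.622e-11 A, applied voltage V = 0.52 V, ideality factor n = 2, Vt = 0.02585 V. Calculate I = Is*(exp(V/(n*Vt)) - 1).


Step 1: V/(n*Vt) = 0.52/(2*0.02585) = 10.0580
Step 2: exp(10.0580) = 2.3342e+04
Step 3: I = 4.622e-11 * (2.3342e+04 - 1) = 1.08e-06 A

1.08e-06


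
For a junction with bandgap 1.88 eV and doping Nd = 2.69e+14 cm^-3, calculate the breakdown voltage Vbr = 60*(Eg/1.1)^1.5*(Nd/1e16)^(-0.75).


Step 1: Eg/1.1 = 1.88/1.1 = 1.709091
Step 2: (Eg/1.1)^1.5 = 1.709091^1.5 = 2.234332
Step 3: (Nd/1e16)^(-0.75) = (0.0269)^(-0.75) = 15.055174
Step 4: Vbr = 60 * 2.234332 * 15.055174 = 2018.3 V

2018.3


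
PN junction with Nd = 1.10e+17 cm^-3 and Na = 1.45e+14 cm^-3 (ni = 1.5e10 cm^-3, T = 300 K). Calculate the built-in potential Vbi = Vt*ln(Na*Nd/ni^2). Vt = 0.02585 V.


Step 1: Compute Na*Nd/ni^2 = 1.45e+14 * 1.10e+17 / (1.5e10)^2 = 7.0889e+10
Step 2: ln(7.0889e+10) = 24.9844
Step 3: Vbi = 0.02585 * 24.9844 = 0.646 V

0.646


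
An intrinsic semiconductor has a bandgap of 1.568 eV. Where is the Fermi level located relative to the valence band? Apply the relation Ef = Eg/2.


Step 1: For an intrinsic semiconductor, the Fermi level sits at midgap.
Step 2: Ef = Eg / 2 = 1.568 / 2 = 0.784 eV

0.784


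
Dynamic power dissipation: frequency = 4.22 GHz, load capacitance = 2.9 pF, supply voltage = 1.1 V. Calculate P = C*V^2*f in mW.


Step 1: V^2 = 1.1^2 = 1.21 V^2
Step 2: P = C*V^2*f = 2.9e-12 F * 1.21 * 4.22e9 Hz
Step 3: P = 1.480798e-02 W
Step 4: P = 14.808 mW

14.808


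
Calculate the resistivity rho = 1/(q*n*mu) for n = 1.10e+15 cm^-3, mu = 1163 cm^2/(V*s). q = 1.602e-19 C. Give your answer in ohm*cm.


Step 1: sigma = q * n * mu = 1.602e-19 * 1.10e+15 * 1163 = 2.04944e-01 S/cm
Step 2: rho = 1 / sigma = 1 / 2.04944e-01 = 4.879 ohm*cm

4.879


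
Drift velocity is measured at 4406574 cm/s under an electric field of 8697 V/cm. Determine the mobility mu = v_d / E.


Step 1: mu = v_d / E
Step 2: mu = 4406574 / 8697
Step 3: mu = 506.68 cm^2/(V*s)

506.68


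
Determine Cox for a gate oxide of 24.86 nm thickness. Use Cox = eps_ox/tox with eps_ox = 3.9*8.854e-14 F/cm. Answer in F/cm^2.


Step 1: eps_ox = 3.9 * 8.854e-14 = 3.45306e-13 F/cm
Step 2: tox in cm = 24.86 nm * 1e-7 = 2.4860e-06 cm
Step 3: Cox = 3.45306e-13 / 2.4860e-06 = 1.39e-07 F/cm^2

1.39e-07


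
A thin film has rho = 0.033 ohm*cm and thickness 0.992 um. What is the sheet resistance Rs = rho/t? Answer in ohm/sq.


Step 1: Convert thickness to cm: t = 0.992 um = 9.9200e-05 cm
Step 2: Rs = rho / t = 0.033 / 9.9200e-05
Step 3: Rs = 332.7 ohm/sq

332.7


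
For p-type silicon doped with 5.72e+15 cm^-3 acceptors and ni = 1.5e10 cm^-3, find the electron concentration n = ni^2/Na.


Step 1: Majority hole concentration p ≈ Na = 5.72e+15 cm^-3
Step 2: n = ni^2 / Na = (1.5e10)^2 / 5.72e+15
Step 3: n = 3.93e+04 cm^-3

3.93e+04


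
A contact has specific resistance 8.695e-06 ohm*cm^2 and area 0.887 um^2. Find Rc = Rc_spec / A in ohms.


Step 1: Convert area to cm^2: 0.887 um^2 = 8.8700e-09 cm^2
Step 2: Rc = Rc_spec / A = 8.695e-06 / 8.8700e-09
Step 3: Rc = 9.80e+02 ohms

9.80e+02


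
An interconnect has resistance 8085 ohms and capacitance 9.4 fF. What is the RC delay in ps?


Step 1: tau = R * C
Step 2: tau = 8085 * 9.4 fF = 8085 * 9.4e-15 F
Step 3: tau = 7.5999e-11 s = 75.999 ps

75.999


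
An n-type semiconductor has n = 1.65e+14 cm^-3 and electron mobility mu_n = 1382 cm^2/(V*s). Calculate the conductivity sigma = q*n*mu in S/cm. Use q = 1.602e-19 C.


Step 1: sigma = q * n * mu
Step 2: sigma = 1.602e-19 * 1.65e+14 * 1382
Step 3: sigma = 3.653e-02 S/cm

3.653e-02


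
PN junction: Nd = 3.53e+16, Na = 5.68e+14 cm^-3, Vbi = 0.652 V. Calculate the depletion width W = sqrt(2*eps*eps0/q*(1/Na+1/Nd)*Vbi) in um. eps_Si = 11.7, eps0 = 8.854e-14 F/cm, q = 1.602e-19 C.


Step 1: 1/Na + 1/Nd = 1/5.68e+14 + 1/3.53e+16 = 1.78889e-15
Step 2: 2*eps*eps0/q = 2*11.7*8.854e-14/1.602e-19 = 1.293281e+07
Step 3: W^2 = 1.293281e+07 * 1.78889e-15 * 0.652 = 1.50843e-08
Step 4: W = sqrt(1.50843e-08) = 1.228e-04 cm = 1.228 um

1.228


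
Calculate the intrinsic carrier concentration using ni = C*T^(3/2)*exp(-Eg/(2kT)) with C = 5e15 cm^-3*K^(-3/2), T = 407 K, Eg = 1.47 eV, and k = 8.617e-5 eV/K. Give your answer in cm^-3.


Step 1: Compute kT = 8.617e-5 * 407 = 0.03507119 eV
Step 2: Exponent = -Eg/(2kT) = -1.47/(2*0.03507119) = -20.95737
Step 3: T^(3/2) = 407^1.5 = 8210.92
Step 4: ni = 5e15 * 8210.92 * exp(-20.95737) = 3.25e+10 cm^-3

3.25e+10


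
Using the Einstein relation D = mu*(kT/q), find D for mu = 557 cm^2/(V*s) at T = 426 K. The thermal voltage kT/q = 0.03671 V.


Step 1: D = mu * (kT/q)
Step 2: D = 557 * 0.03671
Step 3: D = 20.45 cm^2/s

20.45


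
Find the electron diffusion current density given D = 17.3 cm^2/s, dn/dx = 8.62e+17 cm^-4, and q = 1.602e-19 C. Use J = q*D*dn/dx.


Step 1: J = q * D * (dn/dx)
Step 2: J = 1.602e-19 * 17.3 * 8.62e+17
Step 3: J = 2.39e+00 A/cm^2

2.39e+00


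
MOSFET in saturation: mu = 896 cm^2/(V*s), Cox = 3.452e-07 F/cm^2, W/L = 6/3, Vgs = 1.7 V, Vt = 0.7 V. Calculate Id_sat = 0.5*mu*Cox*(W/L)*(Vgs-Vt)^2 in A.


Step 1: Overdrive voltage Vov = Vgs - Vt = 1.7 - 0.7 = 1.0 V
Step 2: W/L = 6/3 = 2
Step 3: Id = 0.5 * 896 * 3.452e-07 * 2 * 1.0^2
Step 4: Id = 3.09e-04 A

3.09e-04


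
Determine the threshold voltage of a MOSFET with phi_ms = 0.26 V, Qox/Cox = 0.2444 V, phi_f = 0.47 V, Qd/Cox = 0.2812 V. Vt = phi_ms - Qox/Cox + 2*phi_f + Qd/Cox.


Step 1: Vt = phi_ms - Qox/Cox + 2*phi_f + Qd/Cox
Step 2: Vt = 0.26 - 0.2444 + 2*0.47 + 0.2812
Step 3: Vt = 0.26 - 0.2444 + 0.94 + 0.2812
Step 4: Vt = 1.2368 V

1.2368


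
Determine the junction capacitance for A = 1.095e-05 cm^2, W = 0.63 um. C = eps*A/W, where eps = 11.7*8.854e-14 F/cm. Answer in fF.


Step 1: eps_Si = 11.7 * 8.854e-14 = 1.035918e-12 F/cm
Step 2: W in cm = 0.63 * 1e-4 = 6.30e-05 cm
Step 3: C = 1.035918e-12 * 1.095e-05 / 6.30e-05 = 1.800524e-13 F
Step 4: C = 180.05 fF

180.05


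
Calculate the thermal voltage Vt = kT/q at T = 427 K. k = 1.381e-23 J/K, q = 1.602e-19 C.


Step 1: kT = 1.381e-23 * 427 = 5.89687e-21 J
Step 2: Vt = kT/q = 5.89687e-21 / 1.602e-19
Step 3: Vt = 0.03681 V

0.03681


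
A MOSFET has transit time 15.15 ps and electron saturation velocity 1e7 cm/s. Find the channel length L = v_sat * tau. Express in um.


Step 1: tau in seconds = 15.15 ps * 1e-12 = 1.5150e-11 s
Step 2: L = v_sat * tau = 1e7 * 1.5150e-11 = 1.5150e-04 cm
Step 3: L in um = 1.5150e-04 * 1e4 = 1.515 um

1.515


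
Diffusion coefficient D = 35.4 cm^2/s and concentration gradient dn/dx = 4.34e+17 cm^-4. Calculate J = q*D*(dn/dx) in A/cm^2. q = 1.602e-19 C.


Step 1: J = q * D * (dn/dx)
Step 2: J = 1.602e-19 * 35.4 * 4.34e+17
Step 3: J = 2.46e+00 A/cm^2

2.46e+00


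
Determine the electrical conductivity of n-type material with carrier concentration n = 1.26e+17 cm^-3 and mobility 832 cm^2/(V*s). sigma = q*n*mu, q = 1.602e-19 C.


Step 1: sigma = q * n * mu
Step 2: sigma = 1.602e-19 * 1.26e+17 * 832
Step 3: sigma = 1.679e+01 S/cm

1.679e+01


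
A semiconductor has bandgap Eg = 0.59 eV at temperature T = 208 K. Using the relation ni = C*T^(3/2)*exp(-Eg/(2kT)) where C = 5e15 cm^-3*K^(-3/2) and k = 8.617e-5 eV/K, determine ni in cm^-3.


Step 1: Compute kT = 8.617e-5 * 208 = 0.01792336 eV
Step 2: Exponent = -Eg/(2kT) = -0.59/(2*0.01792336) = -16.45897
Step 3: T^(3/2) = 208^1.5 = 2999.82
Step 4: ni = 5e15 * 2999.82 * exp(-16.45897) = 1.07e+12 cm^-3

1.07e+12


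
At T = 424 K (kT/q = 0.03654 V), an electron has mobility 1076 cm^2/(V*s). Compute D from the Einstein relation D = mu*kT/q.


Step 1: D = mu * (kT/q)
Step 2: D = 1076 * 0.03654
Step 3: D = 39.32 cm^2/s

39.32


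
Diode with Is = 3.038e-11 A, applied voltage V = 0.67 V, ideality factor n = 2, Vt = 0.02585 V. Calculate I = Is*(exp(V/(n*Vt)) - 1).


Step 1: V/(n*Vt) = 0.67/(2*0.02585) = 12.9594
Step 2: exp(12.9594) = 4.2481e+05
Step 3: I = 3.038e-11 * (4.2481e+05 - 1) = 1.29e-05 A

1.29e-05


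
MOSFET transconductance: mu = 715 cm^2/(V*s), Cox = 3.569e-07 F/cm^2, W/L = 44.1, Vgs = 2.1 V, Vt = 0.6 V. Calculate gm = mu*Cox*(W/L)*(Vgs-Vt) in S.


Step 1: Vov = Vgs - Vt = 2.1 - 0.6 = 1.5 V
Step 2: gm = mu * Cox * (W/L) * Vov
Step 3: gm = 715 * 3.569e-07 * 44.1 * 1.5 = 1.69e-02 S

1.69e-02


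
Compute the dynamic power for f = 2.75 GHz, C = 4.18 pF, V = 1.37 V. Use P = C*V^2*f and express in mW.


Step 1: V^2 = 1.37^2 = 1.8769 V^2
Step 2: P = C*V^2*f = 4.18e-12 F * 1.8769 * 2.75e9 Hz
Step 3: P = 2.15749655e-02 W
Step 4: P = 21.575 mW

21.575


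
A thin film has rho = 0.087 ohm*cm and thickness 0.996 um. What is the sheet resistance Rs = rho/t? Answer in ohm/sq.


Step 1: Convert thickness to cm: t = 0.996 um = 9.9600e-05 cm
Step 2: Rs = rho / t = 0.087 / 9.9600e-05
Step 3: Rs = 873.5 ohm/sq

873.5


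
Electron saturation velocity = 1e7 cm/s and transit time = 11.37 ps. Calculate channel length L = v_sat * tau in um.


Step 1: tau in seconds = 11.37 ps * 1e-12 = 1.1370e-11 s
Step 2: L = v_sat * tau = 1e7 * 1.1370e-11 = 1.1370e-04 cm
Step 3: L in um = 1.1370e-04 * 1e4 = 1.137 um

1.137


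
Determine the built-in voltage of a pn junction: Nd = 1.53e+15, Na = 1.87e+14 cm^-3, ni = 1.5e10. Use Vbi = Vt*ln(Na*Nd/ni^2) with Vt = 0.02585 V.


Step 1: Compute Na*Nd/ni^2 = 1.87e+14 * 1.53e+15 / (1.5e10)^2 = 1.2716e+09
Step 2: ln(1.2716e+09) = 20.9635
Step 3: Vbi = 0.02585 * 20.9635 = 0.542 V

0.542


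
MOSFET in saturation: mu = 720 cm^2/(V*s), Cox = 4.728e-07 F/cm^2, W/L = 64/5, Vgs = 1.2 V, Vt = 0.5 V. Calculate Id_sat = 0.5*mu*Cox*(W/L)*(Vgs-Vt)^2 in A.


Step 1: Overdrive voltage Vov = Vgs - Vt = 1.2 - 0.5 = 0.7 V
Step 2: W/L = 64/5 = 12.8
Step 3: Id = 0.5 * 720 * 4.728e-07 * 12.8 * 0.7^2
Step 4: Id = 1.07e-03 A

1.07e-03


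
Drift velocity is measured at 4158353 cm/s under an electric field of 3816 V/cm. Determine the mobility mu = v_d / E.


Step 1: mu = v_d / E
Step 2: mu = 4158353 / 3816
Step 3: mu = 1089.72 cm^2/(V*s)

1089.72


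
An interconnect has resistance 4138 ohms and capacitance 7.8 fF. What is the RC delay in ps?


Step 1: tau = R * C
Step 2: tau = 4138 * 7.8 fF = 4138 * 7.8e-15 F
Step 3: tau = 3.22764e-11 s = 32.2764 ps

32.2764


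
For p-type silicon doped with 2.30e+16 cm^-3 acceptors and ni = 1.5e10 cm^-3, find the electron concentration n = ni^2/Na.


Step 1: Majority hole concentration p ≈ Na = 2.30e+16 cm^-3
Step 2: n = ni^2 / Na = (1.5e10)^2 / 2.30e+16
Step 3: n = 9.78e+03 cm^-3

9.78e+03


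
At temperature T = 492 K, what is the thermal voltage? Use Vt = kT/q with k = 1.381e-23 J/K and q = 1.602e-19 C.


Step 1: kT = 1.381e-23 * 492 = 6.79452e-21 J
Step 2: Vt = kT/q = 6.79452e-21 / 1.602e-19
Step 3: Vt = 0.04241 V

0.04241


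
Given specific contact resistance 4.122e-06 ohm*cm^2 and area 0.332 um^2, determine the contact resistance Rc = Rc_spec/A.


Step 1: Convert area to cm^2: 0.332 um^2 = 3.3200e-09 cm^2
Step 2: Rc = Rc_spec / A = 4.122e-06 / 3.3200e-09
Step 3: Rc = 1.24e+03 ohms

1.24e+03


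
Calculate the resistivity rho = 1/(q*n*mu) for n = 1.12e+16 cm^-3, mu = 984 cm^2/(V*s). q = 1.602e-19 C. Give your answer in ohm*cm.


Step 1: sigma = q * n * mu = 1.602e-19 * 1.12e+16 * 984 = 1.76553e+00 S/cm
Step 2: rho = 1 / sigma = 1 / 1.76553e+00 = 0.5664 ohm*cm

0.5664


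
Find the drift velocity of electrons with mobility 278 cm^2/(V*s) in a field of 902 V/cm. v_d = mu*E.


Step 1: v_d = mu * E
Step 2: v_d = 278 * 902 = 250756
Step 3: v_d = 2.51e+05 cm/s

2.51e+05


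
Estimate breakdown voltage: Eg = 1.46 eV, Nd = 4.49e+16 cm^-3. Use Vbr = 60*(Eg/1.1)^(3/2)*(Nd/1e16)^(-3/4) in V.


Step 1: Eg/1.1 = 1.46/1.1 = 1.327273
Step 2: (Eg/1.1)^1.5 = 1.327273^1.5 = 1.529116
Step 3: (Nd/1e16)^(-0.75) = (4.49)^(-0.75) = 0.324202
Step 4: Vbr = 60 * 1.529116 * 0.324202 = 29.7 V

29.7


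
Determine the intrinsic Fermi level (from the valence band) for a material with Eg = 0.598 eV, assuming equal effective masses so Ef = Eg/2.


Step 1: For an intrinsic semiconductor, the Fermi level sits at midgap.
Step 2: Ef = Eg / 2 = 0.598 / 2 = 0.299 eV

0.299


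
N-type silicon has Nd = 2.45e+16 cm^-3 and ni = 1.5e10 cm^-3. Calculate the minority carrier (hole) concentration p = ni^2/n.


Step 1: Since Nd >> ni, n ≈ Nd = 2.45e+16 cm^-3
Step 2: p = ni^2 / n = (1.5e10)^2 / 2.45e+16
Step 3: p = 2.25e20 / 2.45e+16 = 9.18e+03 cm^-3

9.18e+03


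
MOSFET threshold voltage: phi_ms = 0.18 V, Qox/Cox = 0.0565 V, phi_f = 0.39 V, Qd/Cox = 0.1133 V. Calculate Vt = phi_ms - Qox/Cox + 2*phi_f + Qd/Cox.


Step 1: Vt = phi_ms - Qox/Cox + 2*phi_f + Qd/Cox
Step 2: Vt = 0.18 - 0.0565 + 2*0.39 + 0.1133
Step 3: Vt = 0.18 - 0.0565 + 0.78 + 0.1133
Step 4: Vt = 1.0168 V

1.0168


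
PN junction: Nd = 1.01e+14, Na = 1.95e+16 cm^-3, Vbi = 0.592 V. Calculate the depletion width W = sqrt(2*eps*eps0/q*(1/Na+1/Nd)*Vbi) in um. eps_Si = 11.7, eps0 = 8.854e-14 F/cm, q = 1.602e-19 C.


Step 1: 1/Na + 1/Nd = 1/1.95e+16 + 1/1.01e+14 = 9.95227e-15
Step 2: 2*eps*eps0/q = 2*11.7*8.854e-14/1.602e-19 = 1.293281e+07
Step 3: W^2 = 1.293281e+07 * 9.95227e-15 * 0.592 = 7.61968e-08
Step 4: W = sqrt(7.61968e-08) = 2.760e-04 cm = 2.76 um

2.76


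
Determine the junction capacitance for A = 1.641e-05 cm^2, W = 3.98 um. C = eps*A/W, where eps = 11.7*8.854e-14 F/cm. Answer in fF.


Step 1: eps_Si = 11.7 * 8.854e-14 = 1.035918e-12 F/cm
Step 2: W in cm = 3.98 * 1e-4 = 3.98e-04 cm
Step 3: C = 1.035918e-12 * 1.641e-05 / 3.98e-04 = 4.271210e-14 F
Step 4: C = 42.71 fF

42.71


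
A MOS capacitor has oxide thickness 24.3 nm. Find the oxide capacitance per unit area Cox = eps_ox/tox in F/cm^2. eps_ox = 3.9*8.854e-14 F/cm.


Step 1: eps_ox = 3.9 * 8.854e-14 = 3.45306e-13 F/cm
Step 2: tox in cm = 24.3 nm * 1e-7 = 2.4300e-06 cm
Step 3: Cox = 3.45306e-13 / 2.4300e-06 = 1.42e-07 F/cm^2

1.42e-07


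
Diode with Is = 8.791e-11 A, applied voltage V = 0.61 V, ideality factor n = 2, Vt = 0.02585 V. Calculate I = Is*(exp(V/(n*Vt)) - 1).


Step 1: V/(n*Vt) = 0.61/(2*0.02585) = 11.7988
Step 2: exp(11.7988) = 1.3309e+05
Step 3: I = 8.791e-11 * (1.3309e+05 - 1) = 1.17e-05 A

1.17e-05


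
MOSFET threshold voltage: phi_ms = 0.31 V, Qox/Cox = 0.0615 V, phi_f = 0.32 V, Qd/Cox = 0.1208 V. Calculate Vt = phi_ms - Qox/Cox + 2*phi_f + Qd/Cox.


Step 1: Vt = phi_ms - Qox/Cox + 2*phi_f + Qd/Cox
Step 2: Vt = 0.31 - 0.0615 + 2*0.32 + 0.1208
Step 3: Vt = 0.31 - 0.0615 + 0.64 + 0.1208
Step 4: Vt = 1.0093 V

1.0093


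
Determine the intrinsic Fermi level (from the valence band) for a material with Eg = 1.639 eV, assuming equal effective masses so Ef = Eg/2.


Step 1: For an intrinsic semiconductor, the Fermi level sits at midgap.
Step 2: Ef = Eg / 2 = 1.639 / 2 = 0.8195 eV

0.8195


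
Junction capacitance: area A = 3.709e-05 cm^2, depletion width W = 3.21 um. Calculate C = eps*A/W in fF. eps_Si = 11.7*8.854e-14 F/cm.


Step 1: eps_Si = 11.7 * 8.854e-14 = 1.035918e-12 F/cm
Step 2: W in cm = 3.21 * 1e-4 = 3.21e-04 cm
Step 3: C = 1.035918e-12 * 3.709e-05 / 3.21e-04 = 1.196953e-13 F
Step 4: C = 119.7 fF

119.7


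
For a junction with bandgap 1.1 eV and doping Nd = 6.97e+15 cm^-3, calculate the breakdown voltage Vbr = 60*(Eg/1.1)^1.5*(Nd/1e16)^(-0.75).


Step 1: Eg/1.1 = 1.1/1.1 = 1.000000
Step 2: (Eg/1.1)^1.5 = 1.000000^1.5 = 1.000000
Step 3: (Nd/1e16)^(-0.75) = (0.697)^(-0.75) = 1.310918
Step 4: Vbr = 60 * 1.000000 * 1.310918 = 78.7 V

78.7


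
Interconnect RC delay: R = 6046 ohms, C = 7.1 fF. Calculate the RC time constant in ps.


Step 1: tau = R * C
Step 2: tau = 6046 * 7.1 fF = 6046 * 7.1e-15 F
Step 3: tau = 4.29266e-11 s = 42.9266 ps

42.9266


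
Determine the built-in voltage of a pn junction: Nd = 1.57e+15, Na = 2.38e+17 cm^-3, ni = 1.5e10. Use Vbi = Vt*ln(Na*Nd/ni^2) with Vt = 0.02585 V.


Step 1: Compute Na*Nd/ni^2 = 2.38e+17 * 1.57e+15 / (1.5e10)^2 = 1.6607e+12
Step 2: ln(1.6607e+12) = 28.1383
Step 3: Vbi = 0.02585 * 28.1383 = 0.727 V

0.727


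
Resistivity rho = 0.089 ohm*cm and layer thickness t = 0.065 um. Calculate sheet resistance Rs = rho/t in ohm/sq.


Step 1: Convert thickness to cm: t = 0.065 um = 6.5000e-06 cm
Step 2: Rs = rho / t = 0.089 / 6.5000e-06
Step 3: Rs = 13692.3 ohm/sq

13692.3


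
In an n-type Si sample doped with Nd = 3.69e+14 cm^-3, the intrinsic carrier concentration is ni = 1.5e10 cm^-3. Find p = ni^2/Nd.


Step 1: Since Nd >> ni, n ≈ Nd = 3.69e+14 cm^-3
Step 2: p = ni^2 / n = (1.5e10)^2 / 3.69e+14
Step 3: p = 2.25e20 / 3.69e+14 = 6.10e+05 cm^-3

6.10e+05


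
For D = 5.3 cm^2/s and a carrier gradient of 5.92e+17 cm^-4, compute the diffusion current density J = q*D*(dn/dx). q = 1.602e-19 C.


Step 1: J = q * D * (dn/dx)
Step 2: J = 1.602e-19 * 5.3 * 5.92e+17
Step 3: J = 5.03e-01 A/cm^2

5.03e-01


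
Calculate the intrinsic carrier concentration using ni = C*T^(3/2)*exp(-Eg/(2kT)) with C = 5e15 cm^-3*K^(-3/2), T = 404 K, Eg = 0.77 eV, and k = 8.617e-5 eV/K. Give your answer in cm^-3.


Step 1: Compute kT = 8.617e-5 * 404 = 0.03481268 eV
Step 2: Exponent = -Eg/(2kT) = -0.77/(2*0.03481268) = -11.05919
Step 3: T^(3/2) = 404^1.5 = 8120.30
Step 4: ni = 5e15 * 8120.30 * exp(-11.05919) = 6.39e+14 cm^-3

6.39e+14


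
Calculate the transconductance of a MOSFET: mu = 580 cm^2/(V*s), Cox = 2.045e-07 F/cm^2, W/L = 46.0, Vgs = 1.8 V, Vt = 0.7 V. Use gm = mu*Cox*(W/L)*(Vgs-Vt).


Step 1: Vov = Vgs - Vt = 1.8 - 0.7 = 1.1 V
Step 2: gm = mu * Cox * (W/L) * Vov
Step 3: gm = 580 * 2.045e-07 * 46.0 * 1.1 = 6.00e-03 S

6.00e-03


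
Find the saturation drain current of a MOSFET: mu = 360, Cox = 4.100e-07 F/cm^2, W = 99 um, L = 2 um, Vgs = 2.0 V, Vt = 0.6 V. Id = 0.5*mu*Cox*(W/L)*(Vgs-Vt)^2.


Step 1: Overdrive voltage Vov = Vgs - Vt = 2.0 - 0.6 = 1.4 V
Step 2: W/L = 99/2 = 49.5
Step 3: Id = 0.5 * 360 * 4.100e-07 * 49.5 * 1.4^2
Step 4: Id = 7.16e-03 A

7.16e-03


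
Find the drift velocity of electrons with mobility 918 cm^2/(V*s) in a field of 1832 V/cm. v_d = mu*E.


Step 1: v_d = mu * E
Step 2: v_d = 918 * 1832 = 1681776
Step 3: v_d = 1.68e+06 cm/s

1.68e+06


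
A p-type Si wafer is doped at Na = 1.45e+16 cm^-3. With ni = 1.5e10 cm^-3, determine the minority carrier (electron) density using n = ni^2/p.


Step 1: Majority hole concentration p ≈ Na = 1.45e+16 cm^-3
Step 2: n = ni^2 / Na = (1.5e10)^2 / 1.45e+16
Step 3: n = 1.55e+04 cm^-3

1.55e+04


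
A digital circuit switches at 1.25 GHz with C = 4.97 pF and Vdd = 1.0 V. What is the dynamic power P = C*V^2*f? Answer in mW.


Step 1: V^2 = 1.0^2 = 1.0 V^2
Step 2: P = C*V^2*f = 4.97e-12 F * 1.0 * 1.25e9 Hz
Step 3: P = 6.2125e-03 W
Step 4: P = 6.213 mW

6.213


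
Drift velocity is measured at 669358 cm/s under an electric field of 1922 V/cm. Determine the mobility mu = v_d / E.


Step 1: mu = v_d / E
Step 2: mu = 669358 / 1922
Step 3: mu = 348.26 cm^2/(V*s)

348.26


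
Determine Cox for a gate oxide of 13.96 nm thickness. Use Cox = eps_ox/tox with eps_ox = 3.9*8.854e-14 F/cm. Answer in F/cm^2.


Step 1: eps_ox = 3.9 * 8.854e-14 = 3.45306e-13 F/cm
Step 2: tox in cm = 13.96 nm * 1e-7 = 1.3960e-06 cm
Step 3: Cox = 3.45306e-13 / 1.3960e-06 = 2.47e-07 F/cm^2

2.47e-07


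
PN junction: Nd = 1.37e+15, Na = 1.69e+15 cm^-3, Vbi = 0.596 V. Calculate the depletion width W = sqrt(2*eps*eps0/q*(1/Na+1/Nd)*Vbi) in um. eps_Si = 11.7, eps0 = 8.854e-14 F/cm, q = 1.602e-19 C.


Step 1: 1/Na + 1/Nd = 1/1.69e+15 + 1/1.37e+15 = 1.32164e-15
Step 2: 2*eps*eps0/q = 2*11.7*8.854e-14/1.602e-19 = 1.293281e+07
Step 3: W^2 = 1.293281e+07 * 1.32164e-15 * 0.596 = 1.01871e-08
Step 4: W = sqrt(1.01871e-08) = 1.009e-04 cm = 1.009 um

1.009


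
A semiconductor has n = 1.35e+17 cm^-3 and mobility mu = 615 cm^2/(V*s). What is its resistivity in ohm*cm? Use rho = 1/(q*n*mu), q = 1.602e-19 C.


Step 1: sigma = q * n * mu = 1.602e-19 * 1.35e+17 * 615 = 1.33006e+01 S/cm
Step 2: rho = 1 / sigma = 1 / 1.33006e+01 = 0.07518 ohm*cm

0.07518


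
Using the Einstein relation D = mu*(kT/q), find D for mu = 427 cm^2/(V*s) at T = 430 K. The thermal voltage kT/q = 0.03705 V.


Step 1: D = mu * (kT/q)
Step 2: D = 427 * 0.03705
Step 3: D = 15.82 cm^2/s

15.82


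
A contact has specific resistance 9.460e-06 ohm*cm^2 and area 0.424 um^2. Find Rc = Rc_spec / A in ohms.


Step 1: Convert area to cm^2: 0.424 um^2 = 4.2400e-09 cm^2
Step 2: Rc = Rc_spec / A = 9.460e-06 / 4.2400e-09
Step 3: Rc = 2.23e+03 ohms

2.23e+03


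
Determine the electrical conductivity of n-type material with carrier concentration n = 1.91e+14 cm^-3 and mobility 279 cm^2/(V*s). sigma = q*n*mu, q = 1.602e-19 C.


Step 1: sigma = q * n * mu
Step 2: sigma = 1.602e-19 * 1.91e+14 * 279
Step 3: sigma = 8.537e-03 S/cm

8.537e-03


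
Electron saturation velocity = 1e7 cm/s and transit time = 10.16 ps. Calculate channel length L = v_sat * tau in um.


Step 1: tau in seconds = 10.16 ps * 1e-12 = 1.0160e-11 s
Step 2: L = v_sat * tau = 1e7 * 1.0160e-11 = 1.0160e-04 cm
Step 3: L in um = 1.0160e-04 * 1e4 = 1.016 um

1.016


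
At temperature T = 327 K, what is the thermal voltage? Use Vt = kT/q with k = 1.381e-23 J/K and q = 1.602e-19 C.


Step 1: kT = 1.381e-23 * 327 = 4.51587e-21 J
Step 2: Vt = kT/q = 4.51587e-21 / 1.602e-19
Step 3: Vt = 0.02819 V

0.02819


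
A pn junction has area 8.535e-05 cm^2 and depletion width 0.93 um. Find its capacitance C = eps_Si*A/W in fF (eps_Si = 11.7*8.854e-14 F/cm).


Step 1: eps_Si = 11.7 * 8.854e-14 = 1.035918e-12 F/cm
Step 2: W in cm = 0.93 * 1e-4 = 9.30e-05 cm
Step 3: C = 1.035918e-12 * 8.535e-05 / 9.30e-05 = 9.507054e-13 F
Step 4: C = 950.71 fF

950.71


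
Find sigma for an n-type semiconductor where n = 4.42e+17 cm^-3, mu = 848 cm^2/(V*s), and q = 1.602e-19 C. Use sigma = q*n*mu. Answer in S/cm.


Step 1: sigma = q * n * mu
Step 2: sigma = 1.602e-19 * 4.42e+17 * 848
Step 3: sigma = 6.005e+01 S/cm

6.005e+01


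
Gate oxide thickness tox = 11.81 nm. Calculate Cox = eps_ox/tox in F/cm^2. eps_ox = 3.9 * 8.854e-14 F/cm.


Step 1: eps_ox = 3.9 * 8.854e-14 = 3.45306e-13 F/cm
Step 2: tox in cm = 11.81 nm * 1e-7 = 1.1810e-06 cm
Step 3: Cox = 3.45306e-13 / 1.1810e-06 = 2.92e-07 F/cm^2

2.92e-07


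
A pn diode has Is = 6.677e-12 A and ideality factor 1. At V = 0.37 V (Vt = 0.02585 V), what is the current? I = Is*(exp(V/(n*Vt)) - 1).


Step 1: V/(n*Vt) = 0.37/(1*0.02585) = 14.3133
Step 2: exp(14.3133) = 1.6451e+06
Step 3: I = 6.677e-12 * (1.6451e+06 - 1) = 1.10e-05 A

1.10e-05


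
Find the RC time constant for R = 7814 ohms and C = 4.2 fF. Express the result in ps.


Step 1: tau = R * C
Step 2: tau = 7814 * 4.2 fF = 7814 * 4.2e-15 F
Step 3: tau = 3.28188e-11 s = 32.8188 ps

32.8188


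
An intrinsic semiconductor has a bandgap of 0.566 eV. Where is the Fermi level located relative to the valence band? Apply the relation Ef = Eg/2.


Step 1: For an intrinsic semiconductor, the Fermi level sits at midgap.
Step 2: Ef = Eg / 2 = 0.566 / 2 = 0.283 eV

0.283


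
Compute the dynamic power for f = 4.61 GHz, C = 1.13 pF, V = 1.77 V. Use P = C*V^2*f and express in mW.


Step 1: V^2 = 1.77^2 = 3.1329 V^2
Step 2: P = C*V^2*f = 1.13e-12 F * 3.1329 * 4.61e9 Hz
Step 3: P = 1.632021597e-02 W
Step 4: P = 16.32 mW

16.32


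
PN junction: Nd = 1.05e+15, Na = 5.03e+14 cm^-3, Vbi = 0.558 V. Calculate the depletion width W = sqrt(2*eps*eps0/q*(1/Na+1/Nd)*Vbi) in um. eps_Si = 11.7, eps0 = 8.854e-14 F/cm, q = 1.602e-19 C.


Step 1: 1/Na + 1/Nd = 1/5.03e+14 + 1/1.05e+15 = 2.94045e-15
Step 2: 2*eps*eps0/q = 2*11.7*8.854e-14/1.602e-19 = 1.293281e+07
Step 3: W^2 = 1.293281e+07 * 2.94045e-15 * 0.558 = 2.12198e-08
Step 4: W = sqrt(2.12198e-08) = 1.457e-04 cm = 1.457 um

1.457


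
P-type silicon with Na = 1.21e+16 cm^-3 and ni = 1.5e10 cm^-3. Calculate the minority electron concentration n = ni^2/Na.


Step 1: Majority hole concentration p ≈ Na = 1.21e+16 cm^-3
Step 2: n = ni^2 / Na = (1.5e10)^2 / 1.21e+16
Step 3: n = 1.86e+04 cm^-3

1.86e+04


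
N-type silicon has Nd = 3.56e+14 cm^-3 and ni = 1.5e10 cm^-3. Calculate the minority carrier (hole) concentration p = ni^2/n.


Step 1: Since Nd >> ni, n ≈ Nd = 3.56e+14 cm^-3
Step 2: p = ni^2 / n = (1.5e10)^2 / 3.56e+14
Step 3: p = 2.25e20 / 3.56e+14 = 6.32e+05 cm^-3

6.32e+05


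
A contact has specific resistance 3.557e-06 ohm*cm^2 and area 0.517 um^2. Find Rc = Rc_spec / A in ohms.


Step 1: Convert area to cm^2: 0.517 um^2 = 5.1700e-09 cm^2
Step 2: Rc = Rc_spec / A = 3.557e-06 / 5.1700e-09
Step 3: Rc = 6.88e+02 ohms

6.88e+02


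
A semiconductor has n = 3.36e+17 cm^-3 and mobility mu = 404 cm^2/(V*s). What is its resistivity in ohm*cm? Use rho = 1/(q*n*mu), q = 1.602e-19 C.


Step 1: sigma = q * n * mu = 1.602e-19 * 3.36e+17 * 404 = 2.17462e+01 S/cm
Step 2: rho = 1 / sigma = 1 / 2.17462e+01 = 0.04599 ohm*cm

0.04599


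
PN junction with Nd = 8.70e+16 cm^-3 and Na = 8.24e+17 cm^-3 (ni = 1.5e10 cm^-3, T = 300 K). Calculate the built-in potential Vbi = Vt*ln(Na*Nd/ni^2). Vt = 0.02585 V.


Step 1: Compute Na*Nd/ni^2 = 8.24e+17 * 8.70e+16 / (1.5e10)^2 = 3.1861e+14
Step 2: ln(3.1861e+14) = 33.3950
Step 3: Vbi = 0.02585 * 33.3950 = 0.863 V

0.863


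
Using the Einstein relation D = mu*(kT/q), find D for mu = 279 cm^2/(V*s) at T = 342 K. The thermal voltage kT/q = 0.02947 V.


Step 1: D = mu * (kT/q)
Step 2: D = 279 * 0.02947
Step 3: D = 8.22 cm^2/s

8.22


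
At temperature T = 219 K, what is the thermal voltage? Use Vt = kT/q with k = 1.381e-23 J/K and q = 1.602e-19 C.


Step 1: kT = 1.381e-23 * 219 = 3.02439e-21 J
Step 2: Vt = kT/q = 3.02439e-21 / 1.602e-19
Step 3: Vt = 0.01888 V

0.01888


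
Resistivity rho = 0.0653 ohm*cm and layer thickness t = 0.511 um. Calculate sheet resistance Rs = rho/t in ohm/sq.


Step 1: Convert thickness to cm: t = 0.511 um = 5.1100e-05 cm
Step 2: Rs = rho / t = 0.0653 / 5.1100e-05
Step 3: Rs = 1277.9 ohm/sq

1277.9


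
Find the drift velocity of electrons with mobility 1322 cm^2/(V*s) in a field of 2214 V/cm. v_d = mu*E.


Step 1: v_d = mu * E
Step 2: v_d = 1322 * 2214 = 2926908
Step 3: v_d = 2.93e+06 cm/s

2.93e+06


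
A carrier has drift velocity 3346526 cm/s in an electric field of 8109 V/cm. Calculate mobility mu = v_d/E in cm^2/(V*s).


Step 1: mu = v_d / E
Step 2: mu = 3346526 / 8109
Step 3: mu = 412.69 cm^2/(V*s)

412.69


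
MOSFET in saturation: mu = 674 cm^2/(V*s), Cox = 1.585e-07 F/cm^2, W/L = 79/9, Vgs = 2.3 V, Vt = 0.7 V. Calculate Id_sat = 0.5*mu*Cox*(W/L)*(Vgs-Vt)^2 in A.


Step 1: Overdrive voltage Vov = Vgs - Vt = 2.3 - 0.7 = 1.6 V
Step 2: W/L = 79/9 = 8.77778
Step 3: Id = 0.5 * 674 * 1.585e-07 * 8.77778 * 1.6^2
Step 4: Id = 1.20e-03 A

1.20e-03


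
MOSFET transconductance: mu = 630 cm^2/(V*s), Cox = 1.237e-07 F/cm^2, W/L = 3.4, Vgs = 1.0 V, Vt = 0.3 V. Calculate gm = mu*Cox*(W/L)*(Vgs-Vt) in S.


Step 1: Vov = Vgs - Vt = 1.0 - 0.3 = 0.7 V
Step 2: gm = mu * Cox * (W/L) * Vov
Step 3: gm = 630 * 1.237e-07 * 3.4 * 0.7 = 1.85e-04 S

1.85e-04


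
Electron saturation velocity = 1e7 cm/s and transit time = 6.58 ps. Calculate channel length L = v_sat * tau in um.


Step 1: tau in seconds = 6.58 ps * 1e-12 = 6.5800e-12 s
Step 2: L = v_sat * tau = 1e7 * 6.5800e-12 = 6.5800e-05 cm
Step 3: L in um = 6.5800e-05 * 1e4 = 0.658 um

0.658


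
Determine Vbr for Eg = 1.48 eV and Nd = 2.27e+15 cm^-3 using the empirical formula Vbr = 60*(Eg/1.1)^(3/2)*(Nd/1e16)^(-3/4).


Step 1: Eg/1.1 = 1.48/1.1 = 1.345455
Step 2: (Eg/1.1)^1.5 = 1.345455^1.5 = 1.560644
Step 3: (Nd/1e16)^(-0.75) = (0.227)^(-0.75) = 3.040749
Step 4: Vbr = 60 * 1.560644 * 3.040749 = 284.7 V

284.7


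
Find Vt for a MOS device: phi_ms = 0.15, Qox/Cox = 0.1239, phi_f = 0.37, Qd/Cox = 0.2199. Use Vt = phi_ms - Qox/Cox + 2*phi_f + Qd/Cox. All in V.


Step 1: Vt = phi_ms - Qox/Cox + 2*phi_f + Qd/Cox
Step 2: Vt = 0.15 - 0.1239 + 2*0.37 + 0.2199
Step 3: Vt = 0.15 - 0.1239 + 0.74 + 0.2199
Step 4: Vt = 0.986 V

0.986


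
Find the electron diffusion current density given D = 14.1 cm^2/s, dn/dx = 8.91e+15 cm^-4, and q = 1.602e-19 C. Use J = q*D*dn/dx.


Step 1: J = q * D * (dn/dx)
Step 2: J = 1.602e-19 * 14.1 * 8.91e+15
Step 3: J = 2.01e-02 A/cm^2

2.01e-02


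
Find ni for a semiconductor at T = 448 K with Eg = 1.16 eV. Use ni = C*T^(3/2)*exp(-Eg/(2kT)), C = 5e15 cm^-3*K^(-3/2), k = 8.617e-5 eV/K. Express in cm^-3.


Step 1: Compute kT = 8.617e-5 * 448 = 0.03860416 eV
Step 2: Exponent = -Eg/(2kT) = -1.16/(2*0.03860416) = -15.02429
Step 3: T^(3/2) = 448^1.5 = 9482.37
Step 4: ni = 5e15 * 9482.37 * exp(-15.02429) = 1.42e+13 cm^-3

1.42e+13


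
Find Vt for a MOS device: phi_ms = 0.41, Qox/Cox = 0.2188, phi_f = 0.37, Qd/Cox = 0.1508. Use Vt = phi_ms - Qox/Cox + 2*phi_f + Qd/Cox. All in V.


Step 1: Vt = phi_ms - Qox/Cox + 2*phi_f + Qd/Cox
Step 2: Vt = 0.41 - 0.2188 + 2*0.37 + 0.1508
Step 3: Vt = 0.41 - 0.2188 + 0.74 + 0.1508
Step 4: Vt = 1.082 V

1.082


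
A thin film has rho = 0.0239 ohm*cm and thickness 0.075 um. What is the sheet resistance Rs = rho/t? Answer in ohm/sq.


Step 1: Convert thickness to cm: t = 0.075 um = 7.5000e-06 cm
Step 2: Rs = rho / t = 0.0239 / 7.5000e-06
Step 3: Rs = 3186.7 ohm/sq

3186.7


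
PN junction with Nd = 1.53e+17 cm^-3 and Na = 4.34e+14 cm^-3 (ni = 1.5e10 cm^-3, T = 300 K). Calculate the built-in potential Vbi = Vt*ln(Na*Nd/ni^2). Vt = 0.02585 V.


Step 1: Compute Na*Nd/ni^2 = 4.34e+14 * 1.53e+17 / (1.5e10)^2 = 2.9512e+11
Step 2: ln(2.9512e+11) = 26.4106
Step 3: Vbi = 0.02585 * 26.4106 = 0.683 V

0.683


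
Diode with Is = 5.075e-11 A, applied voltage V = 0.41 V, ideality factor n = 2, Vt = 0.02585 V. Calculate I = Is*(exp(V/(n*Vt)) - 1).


Step 1: V/(n*Vt) = 0.41/(2*0.02585) = 7.9304
Step 2: exp(7.9304) = 2.7805e+03
Step 3: I = 5.075e-11 * (2.7805e+03 - 1) = 1.41e-07 A

1.41e-07


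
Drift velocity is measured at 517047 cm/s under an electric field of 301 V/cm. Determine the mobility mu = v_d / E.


Step 1: mu = v_d / E
Step 2: mu = 517047 / 301
Step 3: mu = 1717.76 cm^2/(V*s)

1717.76


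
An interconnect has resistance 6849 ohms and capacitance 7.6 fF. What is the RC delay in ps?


Step 1: tau = R * C
Step 2: tau = 6849 * 7.6 fF = 6849 * 7.6e-15 F
Step 3: tau = 5.20524e-11 s = 52.0524 ps

52.0524


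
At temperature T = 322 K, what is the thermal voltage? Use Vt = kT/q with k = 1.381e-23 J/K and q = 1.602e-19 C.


Step 1: kT = 1.381e-23 * 322 = 4.44682e-21 J
Step 2: Vt = kT/q = 4.44682e-21 / 1.602e-19
Step 3: Vt = 0.02776 V

0.02776


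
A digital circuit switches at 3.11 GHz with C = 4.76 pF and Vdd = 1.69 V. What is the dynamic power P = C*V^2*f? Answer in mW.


Step 1: V^2 = 1.69^2 = 2.8561 V^2
Step 2: P = C*V^2*f = 4.76e-12 F * 2.8561 * 3.11e9 Hz
Step 3: P = 4.228056196e-02 W
Step 4: P = 42.281 mW

42.281


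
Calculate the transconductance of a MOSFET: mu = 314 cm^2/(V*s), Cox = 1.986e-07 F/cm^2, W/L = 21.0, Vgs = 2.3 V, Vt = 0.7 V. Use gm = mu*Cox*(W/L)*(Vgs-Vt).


Step 1: Vov = Vgs - Vt = 2.3 - 0.7 = 1.6 V
Step 2: gm = mu * Cox * (W/L) * Vov
Step 3: gm = 314 * 1.986e-07 * 21.0 * 1.6 = 2.10e-03 S

2.10e-03


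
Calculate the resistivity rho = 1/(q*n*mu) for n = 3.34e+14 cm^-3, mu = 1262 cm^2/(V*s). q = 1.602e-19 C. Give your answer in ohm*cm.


Step 1: sigma = q * n * mu = 1.602e-19 * 3.34e+14 * 1262 = 6.75256e-02 S/cm
Step 2: rho = 1 / sigma = 1 / 6.75256e-02 = 14.81 ohm*cm

14.81


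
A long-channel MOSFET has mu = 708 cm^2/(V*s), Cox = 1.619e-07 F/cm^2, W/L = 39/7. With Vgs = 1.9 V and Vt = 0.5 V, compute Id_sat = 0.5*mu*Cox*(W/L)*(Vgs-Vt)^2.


Step 1: Overdrive voltage Vov = Vgs - Vt = 1.9 - 0.5 = 1.4 V
Step 2: W/L = 39/7 = 5.57143
Step 3: Id = 0.5 * 708 * 1.619e-07 * 5.57143 * 1.4^2
Step 4: Id = 6.26e-04 A

6.26e-04


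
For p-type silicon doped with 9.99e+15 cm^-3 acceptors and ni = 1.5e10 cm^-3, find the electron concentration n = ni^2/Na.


Step 1: Majority hole concentration p ≈ Na = 9.99e+15 cm^-3
Step 2: n = ni^2 / Na = (1.5e10)^2 / 9.99e+15
Step 3: n = 2.25e+04 cm^-3

2.25e+04


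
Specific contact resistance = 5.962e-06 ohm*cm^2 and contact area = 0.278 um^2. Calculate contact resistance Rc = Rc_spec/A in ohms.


Step 1: Convert area to cm^2: 0.278 um^2 = 2.7800e-09 cm^2
Step 2: Rc = Rc_spec / A = 5.962e-06 / 2.7800e-09
Step 3: Rc = 2.14e+03 ohms

2.14e+03


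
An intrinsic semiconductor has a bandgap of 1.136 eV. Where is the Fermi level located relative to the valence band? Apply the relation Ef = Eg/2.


Step 1: For an intrinsic semiconductor, the Fermi level sits at midgap.
Step 2: Ef = Eg / 2 = 1.136 / 2 = 0.568 eV

0.568


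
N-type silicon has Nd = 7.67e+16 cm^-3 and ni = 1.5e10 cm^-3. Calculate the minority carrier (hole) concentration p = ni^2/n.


Step 1: Since Nd >> ni, n ≈ Nd = 7.67e+16 cm^-3
Step 2: p = ni^2 / n = (1.5e10)^2 / 7.67e+16
Step 3: p = 2.25e20 / 7.67e+16 = 2.93e+03 cm^-3

2.93e+03


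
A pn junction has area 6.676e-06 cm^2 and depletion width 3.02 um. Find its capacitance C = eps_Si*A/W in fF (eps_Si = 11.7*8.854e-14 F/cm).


Step 1: eps_Si = 11.7 * 8.854e-14 = 1.035918e-12 F/cm
Step 2: W in cm = 3.02 * 1e-4 = 3.02e-04 cm
Step 3: C = 1.035918e-12 * 6.676e-06 / 3.02e-04 = 2.289996e-14 F
Step 4: C = 22.9 fF

22.9


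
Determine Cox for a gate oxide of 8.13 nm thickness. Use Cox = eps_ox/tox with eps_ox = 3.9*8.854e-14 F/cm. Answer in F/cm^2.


Step 1: eps_ox = 3.9 * 8.854e-14 = 3.45306e-13 F/cm
Step 2: tox in cm = 8.13 nm * 1e-7 = 8.1300e-07 cm
Step 3: Cox = 3.45306e-13 / 8.1300e-07 = 4.25e-07 F/cm^2

4.25e-07


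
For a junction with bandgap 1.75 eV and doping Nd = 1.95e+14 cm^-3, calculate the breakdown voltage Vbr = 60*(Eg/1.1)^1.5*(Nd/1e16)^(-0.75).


Step 1: Eg/1.1 = 1.75/1.1 = 1.590909
Step 2: (Eg/1.1)^1.5 = 1.590909^1.5 = 2.006633
Step 3: (Nd/1e16)^(-0.75) = (0.0195)^(-0.75) = 19.163465
Step 4: Vbr = 60 * 2.006633 * 19.163465 = 2307.2 V

2307.2


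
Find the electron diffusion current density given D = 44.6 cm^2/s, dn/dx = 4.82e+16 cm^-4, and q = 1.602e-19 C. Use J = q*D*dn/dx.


Step 1: J = q * D * (dn/dx)
Step 2: J = 1.602e-19 * 44.6 * 4.82e+16
Step 3: J = 3.44e-01 A/cm^2

3.44e-01


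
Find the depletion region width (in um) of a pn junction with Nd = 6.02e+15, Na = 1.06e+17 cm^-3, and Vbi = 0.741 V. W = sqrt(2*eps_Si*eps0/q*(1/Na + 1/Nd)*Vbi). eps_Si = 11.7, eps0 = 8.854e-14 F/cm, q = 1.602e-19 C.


Step 1: 1/Na + 1/Nd = 1/1.06e+17 + 1/6.02e+15 = 1.75547e-16
Step 2: 2*eps*eps0/q = 2*11.7*8.854e-14/1.602e-19 = 1.293281e+07
Step 3: W^2 = 1.293281e+07 * 1.75547e-16 * 0.741 = 1.68230e-09
Step 4: W = sqrt(1.68230e-09) = 4.102e-05 cm = 0.4102 um

0.4102


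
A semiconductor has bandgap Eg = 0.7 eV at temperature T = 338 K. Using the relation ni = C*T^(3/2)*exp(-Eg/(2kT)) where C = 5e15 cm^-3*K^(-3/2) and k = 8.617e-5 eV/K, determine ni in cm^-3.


Step 1: Compute kT = 8.617e-5 * 338 = 0.02912546 eV
Step 2: Exponent = -Eg/(2kT) = -0.7/(2*0.02912546) = -12.01698
Step 3: T^(3/2) = 338^1.5 = 6214.05
Step 4: ni = 5e15 * 6214.05 * exp(-12.01698) = 1.88e+14 cm^-3

1.88e+14


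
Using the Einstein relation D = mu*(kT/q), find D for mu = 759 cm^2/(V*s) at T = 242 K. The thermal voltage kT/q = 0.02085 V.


Step 1: D = mu * (kT/q)
Step 2: D = 759 * 0.02085
Step 3: D = 15.83 cm^2/s

15.83
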